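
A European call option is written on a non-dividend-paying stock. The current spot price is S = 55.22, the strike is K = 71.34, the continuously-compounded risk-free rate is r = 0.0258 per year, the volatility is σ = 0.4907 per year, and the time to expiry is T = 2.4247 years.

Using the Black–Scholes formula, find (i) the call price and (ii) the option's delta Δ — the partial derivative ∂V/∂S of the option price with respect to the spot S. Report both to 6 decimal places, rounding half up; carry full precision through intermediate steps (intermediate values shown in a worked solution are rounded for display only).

price = 12.840443
Δ = 0.551205

σ√T = 0.4907·√2.4247 = 0.764091
d₁ = (ln(S/K) + (r+σ²/2)T) / (σ√T) = (ln(55.22/71.34) + (0.0258+0.4907²/2)·2.4247) / 0.764091 = (-0.256132 + 0.354475) / 0.764091 = 0.128706
d₂ = d₁ − σ√T = 0.128706 − 0.764091 = -0.635385
e^{−rT} = e^{−0.0258·2.4247} = 0.939359
N(d₁) = 0.551205,  N(d₂) = 0.262589
Call price V = S·N(d₁) − K·e^{−rT}·N(d₂) = 30.437523 − 17.597081 = 12.840443
Δ = N(d₁) = 0.551205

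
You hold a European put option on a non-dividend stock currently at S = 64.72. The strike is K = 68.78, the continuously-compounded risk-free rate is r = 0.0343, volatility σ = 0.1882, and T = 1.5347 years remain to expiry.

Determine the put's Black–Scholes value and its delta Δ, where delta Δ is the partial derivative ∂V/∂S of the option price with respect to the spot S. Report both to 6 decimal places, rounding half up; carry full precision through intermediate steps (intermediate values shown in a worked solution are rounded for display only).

σ√T = 0.1882·√1.5347 = 0.233148
d₁ = (ln(S/K) + (r+σ²/2)T) / (σ√T) = (ln(64.72/68.78) + (0.0343+0.1882²/2)·1.5347) / 0.233148 = (-0.060843 + 0.079819) / 0.233148 = 0.081392
d₂ = d₁ − σ√T = 0.081392 − 0.233148 = -0.151756
e^{−rT} = e^{−0.0343·1.5347} = 0.948721
N(−d₁) = 0.467565,  N(−d₂) = 0.560310
Put price V = K·e^{−rT}·N(−d₂) − S·N(−d₁) = 36.561945 − 30.260807 = 6.301139
Δ = −N(−d₁) = -0.467565

price = 6.301139
Δ = -0.467565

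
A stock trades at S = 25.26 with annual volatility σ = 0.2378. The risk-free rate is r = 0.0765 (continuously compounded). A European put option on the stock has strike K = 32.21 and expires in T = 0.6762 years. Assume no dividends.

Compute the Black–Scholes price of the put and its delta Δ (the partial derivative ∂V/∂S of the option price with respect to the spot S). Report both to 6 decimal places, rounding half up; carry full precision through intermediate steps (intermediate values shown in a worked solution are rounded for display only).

σ√T = 0.2378·√0.6762 = 0.195546
d₁ = (ln(S/K) + (r+σ²/2)T) / (σ√T) = (ln(25.26/32.21) + (0.0765+0.2378²/2)·0.6762) / 0.195546 = (-0.243055 + 0.070848) / 0.195546 = -0.880643
d₂ = d₁ − σ√T = -0.880643 − 0.195546 = -1.076189
e^{−rT} = e^{−0.0765·0.6762} = 0.949586
N(−d₁) = 0.810744,  N(−d₂) = 0.859079
Put price V = K·e^{−rT}·N(−d₂) − S·N(−d₁) = 26.275918 − 20.479404 = 5.796514
Δ = −N(−d₁) = -0.810744

price = 5.796514
Δ = -0.810744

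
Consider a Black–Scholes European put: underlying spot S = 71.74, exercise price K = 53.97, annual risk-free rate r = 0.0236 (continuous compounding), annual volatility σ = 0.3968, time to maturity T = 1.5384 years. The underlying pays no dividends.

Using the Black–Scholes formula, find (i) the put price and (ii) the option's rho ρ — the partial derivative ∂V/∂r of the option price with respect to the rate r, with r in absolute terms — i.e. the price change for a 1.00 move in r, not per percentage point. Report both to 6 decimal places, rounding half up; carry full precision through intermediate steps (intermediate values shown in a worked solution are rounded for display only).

σ√T = 0.3968·√1.5384 = 0.492160
d₁ = (ln(S/K) + (r+σ²/2)T) / (σ√T) = (ln(71.74/53.97) + (0.0236+0.3968²/2)·1.5384) / 0.492160 = (0.284620 + 0.157417) / 0.492160 = 0.898157
d₂ = d₁ − σ√T = 0.898157 − 0.492160 = 0.405997
e^{−rT} = e^{−0.0236·1.5384} = 0.964345
N(−d₁) = 0.184551,  N(−d₂) = 0.342372
Put price V = K·e^{−rT}·N(−d₂) − S·N(−d₁) = 17.819003 − 13.239677 = 4.579326
ρ = −K·T·e^{−rT}·N(−d₂) = -27.412754

price = 4.579326
ρ = -27.412754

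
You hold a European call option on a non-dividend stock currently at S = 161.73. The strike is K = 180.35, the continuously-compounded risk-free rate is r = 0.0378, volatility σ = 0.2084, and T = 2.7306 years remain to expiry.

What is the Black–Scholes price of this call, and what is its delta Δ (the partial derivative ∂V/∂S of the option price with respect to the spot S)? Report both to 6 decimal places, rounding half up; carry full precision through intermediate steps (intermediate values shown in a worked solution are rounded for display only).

price = 21.710032
Δ = 0.561777

σ√T = 0.2084·√2.7306 = 0.344371
d₁ = (ln(S/K) + (r+σ²/2)T) / (σ√T) = (ln(161.73/180.35) + (0.0378+0.2084²/2)·2.7306) / 0.344371 = (-0.108971 + 0.162512) / 0.344371 = 0.155476
d₂ = d₁ − σ√T = 0.155476 − 0.344371 = -0.188896
e^{−rT} = e^{−0.0378·2.7306} = 0.901932
N(d₁) = 0.561777,  N(d₂) = 0.425087
Call price V = S·N(d₁) − K·e^{−rT}·N(d₂) = 90.856160 − 69.146128 = 21.710032
Δ = N(d₁) = 0.561777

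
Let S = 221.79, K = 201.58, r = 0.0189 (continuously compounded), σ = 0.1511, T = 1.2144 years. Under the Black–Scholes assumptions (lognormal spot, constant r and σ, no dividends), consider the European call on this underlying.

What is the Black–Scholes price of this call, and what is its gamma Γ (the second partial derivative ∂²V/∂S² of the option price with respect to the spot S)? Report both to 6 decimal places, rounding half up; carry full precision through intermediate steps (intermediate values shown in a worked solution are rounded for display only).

price = 29.650187
Γ = 0.007876

σ√T = 0.1511·√1.2144 = 0.166512
d₁ = (ln(S/K) + (r+σ²/2)T) / (σ√T) = (ln(221.79/201.58) + (0.0189+0.1511²/2)·1.2144) / 0.166512 = (0.095545 + 0.036815) / 0.166512 = 0.794898
d₂ = d₁ − σ√T = 0.794898 − 0.166512 = 0.628386
e^{−rT} = e^{−0.0189·1.2144} = 0.977309
N(d₁) = 0.786663,  N(d₂) = 0.735124
Call price V = S·N(d₁) − K·e^{−rT}·N(d₂) = 174.474091 − 144.823904 = 29.650187
φ(d₁) = (1/√(2π))·e^{−d₁²/2} = 0.290873
Γ = φ(d₁) / (S·σ·√T) = 0.007876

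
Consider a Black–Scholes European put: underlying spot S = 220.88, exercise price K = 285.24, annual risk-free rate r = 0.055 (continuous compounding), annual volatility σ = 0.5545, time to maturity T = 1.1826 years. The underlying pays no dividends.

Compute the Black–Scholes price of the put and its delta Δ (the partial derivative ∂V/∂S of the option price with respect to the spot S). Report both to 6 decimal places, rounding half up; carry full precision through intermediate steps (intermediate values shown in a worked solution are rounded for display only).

σ√T = 0.5545·√1.1826 = 0.603004
d₁ = (ln(S/K) + (r+σ²/2)T) / (σ√T) = (ln(220.88/285.24) + (0.055+0.5545²/2)·1.1826) / 0.603004 = (-0.255711 + 0.246850) / 0.603004 = -0.014695
d₂ = d₁ − σ√T = -0.014695 − 0.603004 = -0.617700
e^{−rT} = e^{−0.055·1.1826} = 0.937027
N(−d₁) = 0.505862,  N(−d₂) = 0.731613
Put price V = K·e^{−rT}·N(−d₂) − S·N(−d₁) = 195.543863 − 111.734861 = 83.809003
Δ = −N(−d₁) = -0.505862

price = 83.809003
Δ = -0.505862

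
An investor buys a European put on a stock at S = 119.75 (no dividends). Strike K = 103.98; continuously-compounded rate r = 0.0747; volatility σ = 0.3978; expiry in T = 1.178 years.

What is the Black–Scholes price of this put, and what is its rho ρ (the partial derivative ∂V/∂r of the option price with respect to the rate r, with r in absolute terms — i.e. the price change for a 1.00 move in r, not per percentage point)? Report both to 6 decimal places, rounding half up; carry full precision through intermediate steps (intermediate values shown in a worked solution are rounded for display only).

price = 8.583627
ρ = -42.219299

σ√T = 0.3978·√1.178 = 0.431755
d₁ = (ln(S/K) + (r+σ²/2)T) / (σ√T) = (ln(119.75/103.98) + (0.0747+0.3978²/2)·1.178) / 0.431755 = (0.141208 + 0.181203) / 0.431755 = 0.746744
d₂ = d₁ − σ√T = 0.746744 − 0.431755 = 0.314989
e^{−rT} = e^{−0.0747·1.178} = 0.915764
N(−d₁) = 0.227609,  N(−d₂) = 0.376385
Put price V = K·e^{−rT}·N(−d₂) − S·N(−d₁) = 35.839812 − 27.256185 = 8.583627
ρ = −K·T·e^{−rT}·N(−d₂) = -42.219299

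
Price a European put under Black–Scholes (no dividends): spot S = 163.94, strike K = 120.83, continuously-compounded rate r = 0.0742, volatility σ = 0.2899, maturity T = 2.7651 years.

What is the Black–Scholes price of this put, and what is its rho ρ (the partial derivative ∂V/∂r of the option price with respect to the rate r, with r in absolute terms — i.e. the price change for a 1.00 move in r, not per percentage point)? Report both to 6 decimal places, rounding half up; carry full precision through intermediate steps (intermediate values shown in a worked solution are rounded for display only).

σ√T = 0.2899·√2.7651 = 0.482063
d₁ = (ln(S/K) + (r+σ²/2)T) / (σ√T) = (ln(163.94/120.83) + (0.0742+0.2899²/2)·2.7651) / 0.482063 = (0.305116 + 0.321363) / 0.482063 = 1.299579
d₂ = d₁ − σ√T = 1.299579 − 0.482063 = 0.817516
e^{−rT} = e^{−0.0742·2.7651} = 0.814508
N(−d₁) = 0.096873,  N(−d₂) = 0.206817
Put price V = K·e^{−rT}·N(−d₂) − S·N(−d₁) = 20.354303 − 15.881309 = 4.472995
ρ = −K·T·e^{−rT}·N(−d₂) = -56.281684

price = 4.472995
ρ = -56.281684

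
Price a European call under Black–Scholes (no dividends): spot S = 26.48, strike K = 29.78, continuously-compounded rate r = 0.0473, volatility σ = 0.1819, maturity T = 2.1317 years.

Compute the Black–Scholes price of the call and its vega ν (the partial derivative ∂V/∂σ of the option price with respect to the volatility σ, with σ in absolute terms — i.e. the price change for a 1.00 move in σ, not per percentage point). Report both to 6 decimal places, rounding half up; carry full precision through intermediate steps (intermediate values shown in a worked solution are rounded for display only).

σ√T = 0.1819·√2.1317 = 0.265580
d₁ = (ln(S/K) + (r+σ²/2)T) / (σ√T) = (ln(26.48/29.78) + (0.0473+0.1819²/2)·2.1317) / 0.265580 = (-0.117447 + 0.136096) / 0.265580 = 0.070218
d₂ = d₁ − σ√T = 0.070218 − 0.265580 = -0.195362
e^{−rT} = e^{−0.0473·2.1317} = 0.904087
N(d₁) = 0.527990,  N(d₂) = 0.422555
Call price V = S·N(d₁) − K·e^{−rT}·N(d₂) = 13.981174 − 11.376745 = 2.604430
φ(d₁) = (1/√(2π))·e^{−d₁²/2} = 0.397960
ν = S·φ(d₁)·√T = 15.385812

price = 2.604430
ν = 15.385812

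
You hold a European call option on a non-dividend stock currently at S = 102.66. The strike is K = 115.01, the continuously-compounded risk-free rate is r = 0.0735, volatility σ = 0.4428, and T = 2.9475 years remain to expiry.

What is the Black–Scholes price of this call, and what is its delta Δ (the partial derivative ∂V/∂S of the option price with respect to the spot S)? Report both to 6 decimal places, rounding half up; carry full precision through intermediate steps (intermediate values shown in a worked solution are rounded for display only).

σ√T = 0.4428·√2.9475 = 0.760212
d₁ = (ln(S/K) + (r+σ²/2)T) / (σ√T) = (ln(102.66/115.01) + (0.0735+0.4428²/2)·2.9475) / 0.760212 = (-0.113597 + 0.505602) / 0.760212 = 0.515653
d₂ = d₁ − σ√T = 0.515653 − 0.760212 = -0.244558
e^{−rT} = e^{−0.0735·2.9475} = 0.805219
N(d₁) = 0.696952,  N(d₂) = 0.403399
Call price V = S·N(d₁) − K·e^{−rT}·N(d₂) = 71.549061 − 37.358078 = 34.190983
Δ = N(d₁) = 0.696952

price = 34.190983
Δ = 0.696952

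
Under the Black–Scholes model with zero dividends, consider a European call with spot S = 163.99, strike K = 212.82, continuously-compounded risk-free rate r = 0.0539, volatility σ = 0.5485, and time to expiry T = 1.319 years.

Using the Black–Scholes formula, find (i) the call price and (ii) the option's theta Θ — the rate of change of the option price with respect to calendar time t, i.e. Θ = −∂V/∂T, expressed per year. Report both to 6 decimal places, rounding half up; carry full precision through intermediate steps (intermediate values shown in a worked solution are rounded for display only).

price = 29.597547
Θ = -18.494839

σ√T = 0.5485·√1.319 = 0.629940
d₁ = (ln(S/K) + (r+σ²/2)T) / (σ√T) = (ln(163.99/212.82) + (0.0539+0.5485²/2)·1.319) / 0.629940 = (-0.260641 + 0.269506) / 0.629940 = 0.014073
d₂ = d₁ − σ√T = 0.014073 − 0.629940 = -0.615867
e^{−rT} = e^{−0.0539·1.319} = 0.931374
N(d₁) = 0.505614,  N(d₂) = 0.268991
Call price V = S·N(d₁) − K·e^{−rT}·N(d₂) = 82.915633 − 53.318086 = 29.597547
φ(d₁) = (1/√(2π))·e^{−d₁²/2} = 0.398903
Θ = −S·φ(d₁)·σ/(2√T) − r·K·e^{−rT}·N(d₂) = −15.620994 − 2.873845 = -18.494839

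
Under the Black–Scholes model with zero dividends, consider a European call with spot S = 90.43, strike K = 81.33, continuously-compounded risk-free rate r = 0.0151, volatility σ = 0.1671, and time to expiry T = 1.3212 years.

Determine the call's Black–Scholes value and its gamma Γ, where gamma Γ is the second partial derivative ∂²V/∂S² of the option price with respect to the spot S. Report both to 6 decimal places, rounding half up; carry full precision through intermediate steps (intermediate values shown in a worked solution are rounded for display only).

σ√T = 0.1671·√1.3212 = 0.192071
d₁ = (ln(S/K) + (r+σ²/2)T) / (σ√T) = (ln(90.43/81.33) + (0.0151+0.1671²/2)·1.3212) / 0.192071 = (0.106061 + 0.038396) / 0.192071 = 0.752103
d₂ = d₁ − σ√T = 0.752103 − 0.192071 = 0.560032
e^{−rT} = e^{−0.0151·1.3212} = 0.980248
N(d₁) = 0.774005,  N(d₂) = 0.712271
Call price V = S·N(d₁) − K·e^{−rT}·N(d₂) = 69.993307 − 56.784785 = 13.208522
φ(d₁) = (1/√(2π))·e^{−d₁²/2} = 0.300662
Γ = φ(d₁) / (S·σ·√T) = 0.017310

price = 13.208522
Γ = 0.017310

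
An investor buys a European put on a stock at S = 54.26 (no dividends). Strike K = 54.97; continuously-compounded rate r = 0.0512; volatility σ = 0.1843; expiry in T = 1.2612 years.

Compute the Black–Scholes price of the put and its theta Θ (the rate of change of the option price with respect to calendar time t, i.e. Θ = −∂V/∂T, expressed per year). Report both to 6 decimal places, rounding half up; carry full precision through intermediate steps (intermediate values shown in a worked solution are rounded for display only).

price = 3.130340
Θ = -0.502692

σ√T = 0.1843·√1.2612 = 0.206975
d₁ = (ln(S/K) + (r+σ²/2)T) / (σ√T) = (ln(54.26/54.97) + (0.0512+0.1843²/2)·1.2612) / 0.206975 = (-0.013000 + 0.085993) / 0.206975 = 0.352664
d₂ = d₁ − σ√T = 0.352664 − 0.206975 = 0.145689
e^{−rT} = e^{−0.0512·1.2612} = 0.937467
N(−d₁) = 0.362170,  N(−d₂) = 0.442084
Put price V = K·e^{−rT}·N(−d₂) − S·N(−d₁) = 22.781703 − 19.651364 = 3.130340
φ(d₁) = (1/√(2π))·e^{−d₁²/2} = 0.374889
Θ = −S·φ(d₁)·σ/(2√T) + r·K·e^{−rT}·N(−d₂) = −1.669115 + 1.166423 = -0.502692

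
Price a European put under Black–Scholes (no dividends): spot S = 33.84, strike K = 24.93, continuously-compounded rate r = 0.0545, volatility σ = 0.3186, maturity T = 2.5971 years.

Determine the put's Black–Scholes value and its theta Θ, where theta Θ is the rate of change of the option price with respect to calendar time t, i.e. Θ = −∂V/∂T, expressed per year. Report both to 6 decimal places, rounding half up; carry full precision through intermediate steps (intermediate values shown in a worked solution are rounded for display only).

price = 1.442539
Θ = -0.388786

σ√T = 0.3186·√2.5971 = 0.513440
d₁ = (ln(S/K) + (r+σ²/2)T) / (σ√T) = (ln(33.84/24.93) + (0.0545+0.3186²/2)·2.5971) / 0.513440 = (0.305572 + 0.273353) / 0.513440 = 1.127539
d₂ = d₁ − σ√T = 1.127539 − 0.513440 = 0.614098
e^{−rT} = e^{−0.0545·2.5971} = 0.868019
N(−d₁) = 0.129757,  N(−d₂) = 0.269575
Put price V = K·e^{−rT}·N(−d₂) − S·N(−d₁) = 5.833527 − 4.390988 = 1.442539
φ(d₁) = (1/√(2π))·e^{−d₁²/2} = 0.211272
Θ = −S·φ(d₁)·σ/(2√T) + r·K·e^{−rT}·N(−d₂) = −0.706713 + 0.317927 = -0.388786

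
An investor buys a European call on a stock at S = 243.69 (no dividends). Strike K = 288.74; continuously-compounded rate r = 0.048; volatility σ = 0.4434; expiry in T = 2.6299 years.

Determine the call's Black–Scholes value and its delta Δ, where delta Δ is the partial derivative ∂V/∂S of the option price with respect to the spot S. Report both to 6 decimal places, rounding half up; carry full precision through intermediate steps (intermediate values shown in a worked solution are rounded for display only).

price = 64.664019
Δ = 0.617599

σ√T = 0.4434·√2.6299 = 0.719060
d₁ = (ln(S/K) + (r+σ²/2)T) / (σ√T) = (ln(243.69/288.74) + (0.048+0.4434²/2)·2.6299) / 0.719060 = (-0.169630 + 0.384759) / 0.719060 = 0.299181
d₂ = d₁ − σ√T = 0.299181 − 0.719060 = -0.419879
e^{−rT} = e^{−0.048·2.6299} = 0.881408
N(d₁) = 0.617599,  N(d₂) = 0.337287
Call price V = S·N(d₁) − K·e^{−rT}·N(d₂) = 150.502729 − 85.838710 = 64.664019
Δ = N(d₁) = 0.617599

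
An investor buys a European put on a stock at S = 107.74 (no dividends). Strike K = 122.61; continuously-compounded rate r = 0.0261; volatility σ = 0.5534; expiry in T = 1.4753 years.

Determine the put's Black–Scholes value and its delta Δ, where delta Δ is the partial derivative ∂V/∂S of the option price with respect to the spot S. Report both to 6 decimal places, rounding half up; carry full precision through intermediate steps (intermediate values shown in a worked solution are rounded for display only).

price = 35.083362
Δ = -0.420339

σ√T = 0.5534·√1.4753 = 0.672170
d₁ = (ln(S/K) + (r+σ²/2)T) / (σ√T) = (ln(107.74/122.61) + (0.0261+0.5534²/2)·1.4753) / 0.672170 = (-0.129288 + 0.264412) / 0.672170 = 0.201027
d₂ = d₁ − σ√T = 0.201027 − 0.672170 = -0.471144
e^{−rT} = e^{−0.0261·1.4753} = 0.962227
N(−d₁) = 0.420339,  N(−d₂) = 0.681231
Put price V = K·e^{−rT}·N(−d₂) − S·N(−d₁) = 80.370673 − 45.287311 = 35.083362
Δ = −N(−d₁) = -0.420339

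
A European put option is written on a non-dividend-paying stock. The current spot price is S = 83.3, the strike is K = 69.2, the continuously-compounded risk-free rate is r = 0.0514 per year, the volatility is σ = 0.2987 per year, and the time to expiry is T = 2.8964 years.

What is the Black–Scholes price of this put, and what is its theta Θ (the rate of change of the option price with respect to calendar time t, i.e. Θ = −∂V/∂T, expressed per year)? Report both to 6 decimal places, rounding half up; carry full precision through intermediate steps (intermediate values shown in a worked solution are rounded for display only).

price = 5.398809
Θ = -0.872193

σ√T = 0.2987·√2.8964 = 0.508352
d₁ = (ln(S/K) + (r+σ²/2)T) / (σ√T) = (ln(83.3/69.2) + (0.0514+0.2987²/2)·2.8964) / 0.508352 = (0.185448 + 0.278086) / 0.508352 = 0.911836
d₂ = d₁ − σ√T = 0.911836 − 0.508352 = 0.403484
e^{−rT} = e^{−0.0514·2.8964} = 0.861677
N(−d₁) = 0.180928,  N(−d₂) = 0.343296
Put price V = K·e^{−rT}·N(−d₂) − S·N(−d₁) = 20.470077 − 15.071268 = 5.398809
φ(d₁) = (1/√(2π))·e^{−d₁²/2} = 0.263247
Θ = −S·φ(d₁)·σ/(2√T) + r·K·e^{−rT}·N(−d₂) = −1.924355 + 1.052162 = -0.872193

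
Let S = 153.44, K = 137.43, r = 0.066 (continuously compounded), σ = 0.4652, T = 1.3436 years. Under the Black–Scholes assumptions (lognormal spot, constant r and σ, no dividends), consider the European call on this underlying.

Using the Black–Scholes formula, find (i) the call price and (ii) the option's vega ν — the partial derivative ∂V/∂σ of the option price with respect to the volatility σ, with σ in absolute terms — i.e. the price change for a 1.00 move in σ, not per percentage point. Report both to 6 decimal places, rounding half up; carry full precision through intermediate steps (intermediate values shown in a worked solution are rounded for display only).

σ√T = 0.4652·√1.3436 = 0.539231
d₁ = (ln(S/K) + (r+σ²/2)T) / (σ√T) = (ln(153.44/137.43) + (0.066+0.4652²/2)·1.3436) / 0.539231 = (0.110195 + 0.234063) / 0.539231 = 0.638423
d₂ = d₁ − σ√T = 0.638423 − 0.539231 = 0.099192
e^{−rT} = e^{−0.066·1.3436} = 0.915141
N(d₁) = 0.738401,  N(d₂) = 0.539507
Call price V = S·N(d₁) − K·e^{−rT}·N(d₂) = 113.300230 − 67.852620 = 45.447610
φ(d₁) = (1/√(2π))·e^{−d₁²/2} = 0.325390
ν = S·φ(d₁)·√T = 57.873251

price = 45.447610
ν = 57.873251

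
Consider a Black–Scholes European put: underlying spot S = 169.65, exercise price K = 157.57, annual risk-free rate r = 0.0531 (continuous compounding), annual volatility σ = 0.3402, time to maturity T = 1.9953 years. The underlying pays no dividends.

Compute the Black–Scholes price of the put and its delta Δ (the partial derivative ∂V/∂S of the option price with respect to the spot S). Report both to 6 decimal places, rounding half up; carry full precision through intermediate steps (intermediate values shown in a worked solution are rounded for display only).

price = 17.602564
Δ = -0.269453

σ√T = 0.3402·√1.9953 = 0.480550
d₁ = (ln(S/K) + (r+σ²/2)T) / (σ√T) = (ln(169.65/157.57) + (0.0531+0.3402²/2)·1.9953) / 0.480550 = (0.073868 + 0.221414) / 0.480550 = 0.614467
d₂ = d₁ − σ√T = 0.614467 − 0.480550 = 0.133918
e^{−rT} = e^{−0.0531·1.9953} = 0.899469
N(−d₁) = 0.269453,  N(−d₂) = 0.446734
Put price V = K·e^{−rT}·N(−d₂) − S·N(−d₁) = 63.315311 − 45.712746 = 17.602564
Δ = −N(−d₁) = -0.269453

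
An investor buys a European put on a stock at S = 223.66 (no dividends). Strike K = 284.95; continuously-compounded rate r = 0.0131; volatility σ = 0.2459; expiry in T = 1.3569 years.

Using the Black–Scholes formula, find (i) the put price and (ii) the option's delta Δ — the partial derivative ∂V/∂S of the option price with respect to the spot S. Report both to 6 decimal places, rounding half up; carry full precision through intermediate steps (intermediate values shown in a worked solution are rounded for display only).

σ√T = 0.2459·√1.3569 = 0.286439
d₁ = (ln(S/K) + (r+σ²/2)T) / (σ√T) = (ln(223.66/284.95) + (0.0131+0.2459²/2)·1.3569) / 0.286439 = (-0.242187 + 0.058799) / 0.286439 = -0.640232
d₂ = d₁ − σ√T = -0.640232 − 0.286439 = -0.926671
e^{−rT} = e^{−0.0131·1.3569} = 0.982382
N(−d₁) = 0.738989,  N(−d₂) = 0.822951
Put price V = K·e^{−rT}·N(−d₂) − S·N(−d₁) = 230.368502 − 165.282316 = 65.086186
Δ = −N(−d₁) = -0.738989

price = 65.086186
Δ = -0.738989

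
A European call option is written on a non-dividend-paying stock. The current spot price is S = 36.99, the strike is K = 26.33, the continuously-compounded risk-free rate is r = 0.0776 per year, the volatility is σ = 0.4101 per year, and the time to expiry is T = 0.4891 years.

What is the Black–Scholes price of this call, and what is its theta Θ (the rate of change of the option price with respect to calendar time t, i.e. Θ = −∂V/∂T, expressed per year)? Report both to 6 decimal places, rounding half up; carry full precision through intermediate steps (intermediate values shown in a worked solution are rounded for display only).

σ√T = 0.4101·√0.4891 = 0.286806
d₁ = (ln(S/K) + (r+σ²/2)T) / (σ√T) = (ln(36.99/26.33) + (0.0776+0.4101²/2)·0.4891) / 0.286806 = (0.339939 + 0.079083) / 0.286806 = 1.460992
d₂ = d₁ − σ√T = 1.460992 − 0.286806 = 1.174186
e^{−rT} = e^{−0.0776·0.4891} = 0.962757
N(d₁) = 0.927991,  N(d₂) = 0.879840
Call price V = S·N(d₁) − K·e^{−rT}·N(d₂) = 34.326395 − 22.303404 = 12.022991
φ(d₁) = (1/√(2π))·e^{−d₁²/2} = 0.137218
Θ = −S·φ(d₁)·σ/(2√T) − r·K·e^{−rT}·N(d₂) = −1.488178 − 1.730744 = -3.218922

price = 12.022991
Θ = -3.218922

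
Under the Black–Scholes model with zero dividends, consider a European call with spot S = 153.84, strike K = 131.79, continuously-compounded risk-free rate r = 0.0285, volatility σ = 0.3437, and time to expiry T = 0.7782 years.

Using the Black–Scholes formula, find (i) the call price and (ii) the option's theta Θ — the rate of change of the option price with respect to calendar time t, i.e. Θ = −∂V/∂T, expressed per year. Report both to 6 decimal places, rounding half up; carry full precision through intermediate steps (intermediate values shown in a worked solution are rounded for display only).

price = 32.293621
Θ = -11.576469

σ√T = 0.3437·√0.7782 = 0.303197
d₁ = (ln(S/K) + (r+σ²/2)T) / (σ√T) = (ln(153.84/131.79) + (0.0285+0.3437²/2)·0.7782) / 0.303197 = (0.154703 + 0.068143) / 0.303197 = 0.734988
d₂ = d₁ − σ√T = 0.734988 − 0.303197 = 0.431791
e^{−rT} = e^{−0.0285·0.7782} = 0.978065
N(d₁) = 0.768827,  N(d₂) = 0.667053
Call price V = S·N(d₁) − K·e^{−rT}·N(d₂) = 118.276289 − 85.982669 = 32.293621
φ(d₁) = (1/√(2π))·e^{−d₁²/2} = 0.304513
Θ = −S·φ(d₁)·σ/(2√T) − r·K·e^{−rT}·N(d₂) = −9.125963 − 2.450506 = -11.576469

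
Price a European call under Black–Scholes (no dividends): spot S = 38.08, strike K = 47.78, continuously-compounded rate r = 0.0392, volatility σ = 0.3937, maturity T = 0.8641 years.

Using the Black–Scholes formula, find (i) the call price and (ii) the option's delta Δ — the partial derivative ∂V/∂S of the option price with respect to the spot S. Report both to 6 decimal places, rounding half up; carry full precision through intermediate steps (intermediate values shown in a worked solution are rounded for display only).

price = 2.882649
Δ = 0.365235

σ√T = 0.3937·√0.8641 = 0.365972
d₁ = (ln(S/K) + (r+σ²/2)T) / (σ√T) = (ln(38.08/47.78) + (0.0392+0.3937²/2)·0.8641) / 0.365972 = (-0.226918 + 0.100840) / 0.365972 = -0.344501
d₂ = d₁ − σ√T = -0.344501 − 0.365972 = -0.710473
e^{−rT} = e^{−0.0392·0.8641} = 0.966695
N(d₁) = 0.365235,  N(d₂) = 0.238706
Call price V = S·N(d₁) − K·e^{−rT}·N(d₂) = 13.908140 − 11.025491 = 2.882649
Δ = N(d₁) = 0.365235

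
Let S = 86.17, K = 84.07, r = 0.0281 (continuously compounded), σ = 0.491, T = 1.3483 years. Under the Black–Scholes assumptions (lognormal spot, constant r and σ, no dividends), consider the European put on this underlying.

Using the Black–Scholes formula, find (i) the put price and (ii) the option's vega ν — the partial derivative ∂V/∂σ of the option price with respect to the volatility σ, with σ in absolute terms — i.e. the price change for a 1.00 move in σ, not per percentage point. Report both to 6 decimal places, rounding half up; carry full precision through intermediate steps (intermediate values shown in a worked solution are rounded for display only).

σ√T = 0.491·√1.3483 = 0.570131
d₁ = (ln(S/K) + (r+σ²/2)T) / (σ√T) = (ln(86.17/84.07) + (0.0281+0.491²/2)·1.3483) / 0.570131 = (0.024672 + 0.200412) / 0.570131 = 0.394794
d₂ = d₁ − σ√T = 0.394794 − 0.570131 = -0.175337
e^{−rT} = e^{−0.0281·1.3483} = 0.962822
N(−d₁) = 0.346498,  N(−d₂) = 0.569593
Put price V = K·e^{−rT}·N(−d₂) − S·N(−d₁) = 46.105340 − 29.857690 = 16.247650
φ(d₁) = (1/√(2π))·e^{−d₁²/2} = 0.369033
ν = S·φ(d₁)·√T = 36.924479

price = 16.247650
ν = 36.924479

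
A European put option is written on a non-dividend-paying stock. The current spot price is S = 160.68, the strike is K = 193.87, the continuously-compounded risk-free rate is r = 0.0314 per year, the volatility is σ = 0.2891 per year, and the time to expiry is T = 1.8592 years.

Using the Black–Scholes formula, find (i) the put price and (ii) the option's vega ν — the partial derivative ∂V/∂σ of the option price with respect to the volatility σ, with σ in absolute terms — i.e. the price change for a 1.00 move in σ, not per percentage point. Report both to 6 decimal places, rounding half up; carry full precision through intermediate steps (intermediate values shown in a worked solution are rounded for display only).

price = 39.350377
ν = 86.656243

σ√T = 0.2891·√1.8592 = 0.394195
d₁ = (ln(S/K) + (r+σ²/2)T) / (σ√T) = (ln(160.68/193.87) + (0.0314+0.2891²/2)·1.8592) / 0.394195 = (-0.187773 + 0.136074) / 0.394195 = -0.131152
d₂ = d₁ − σ√T = -0.131152 − 0.394195 = -0.525347
e^{−rT} = e^{−0.0314·1.8592} = 0.943292
N(−d₁) = 0.552172,  N(−d₂) = 0.700329
Put price V = K·e^{−rT}·N(−d₂) − S·N(−d₁) = 128.073419 − 88.723042 = 39.350377
φ(d₁) = (1/√(2π))·e^{−d₁²/2} = 0.395526
ν = S·φ(d₁)·√T = 86.656243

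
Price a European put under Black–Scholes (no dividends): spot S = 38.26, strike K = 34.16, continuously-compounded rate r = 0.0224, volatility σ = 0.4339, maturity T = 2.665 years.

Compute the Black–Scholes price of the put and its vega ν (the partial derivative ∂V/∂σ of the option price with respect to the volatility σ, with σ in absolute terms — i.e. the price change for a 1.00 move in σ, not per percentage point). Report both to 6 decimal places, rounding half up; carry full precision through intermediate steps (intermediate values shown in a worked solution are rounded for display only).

σ√T = 0.4339·√2.665 = 0.708334
d₁ = (ln(S/K) + (r+σ²/2)T) / (σ√T) = (ln(38.26/34.16) + (0.0224+0.4339²/2)·2.665) / 0.708334 = (0.113350 + 0.310565) / 0.708334 = 0.598466
d₂ = d₁ − σ√T = 0.598466 − 0.708334 = -0.109868
e^{−rT} = e^{−0.0224·2.665} = 0.942051
N(−d₁) = 0.274764,  N(−d₂) = 0.543743
Put price V = K·e^{−rT}·N(−d₂) − S·N(−d₁) = 17.497895 − 10.512484 = 6.985411
φ(d₁) = (1/√(2π))·e^{−d₁²/2} = 0.333531
ν = S·φ(d₁)·√T = 20.831940

price = 6.985411
ν = 20.831940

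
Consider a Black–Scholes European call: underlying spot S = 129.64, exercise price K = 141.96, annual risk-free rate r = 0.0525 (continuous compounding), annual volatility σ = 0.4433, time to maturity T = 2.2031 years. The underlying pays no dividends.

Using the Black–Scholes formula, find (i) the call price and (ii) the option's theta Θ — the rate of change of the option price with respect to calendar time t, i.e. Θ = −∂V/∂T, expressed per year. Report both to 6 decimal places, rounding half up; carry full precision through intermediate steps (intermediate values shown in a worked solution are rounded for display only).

σ√T = 0.4433·√2.2031 = 0.657983
d₁ = (ln(S/K) + (r+σ²/2)T) / (σ√T) = (ln(129.64/141.96) + (0.0525+0.4433²/2)·2.2031) / 0.657983 = (-0.090784 + 0.332134) / 0.657983 = 0.366802
d₂ = d₁ − σ√T = 0.366802 − 0.657983 = -0.291181
e^{−rT} = e^{−0.0525·2.2031} = 0.890776
N(d₁) = 0.643117,  N(d₂) = 0.385456
Call price V = S·N(d₁) − K·e^{−rT}·N(d₂) = 83.373657 − 48.742706 = 34.630950
φ(d₁) = (1/√(2π))·e^{−d₁²/2} = 0.372987
Θ = −S·φ(d₁)·σ/(2√T) − r·K·e^{−rT}·N(d₂) = −7.220776 − 2.558992 = -9.779768

price = 34.630950
Θ = -9.779768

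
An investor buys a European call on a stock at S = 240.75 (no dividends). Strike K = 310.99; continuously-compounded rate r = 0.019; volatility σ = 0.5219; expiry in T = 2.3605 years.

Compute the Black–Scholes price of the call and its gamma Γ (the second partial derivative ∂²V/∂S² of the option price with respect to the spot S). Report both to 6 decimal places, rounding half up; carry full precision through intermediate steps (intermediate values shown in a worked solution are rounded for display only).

σ√T = 0.5219·√2.3605 = 0.801843
d₁ = (ln(S/K) + (r+σ²/2)T) / (σ√T) = (ln(240.75/310.99) + (0.019+0.5219²/2)·2.3605) / 0.801843 = (-0.256002 + 0.366326) / 0.801843 = 0.137588
d₂ = d₁ − σ√T = 0.137588 − 0.801843 = -0.664255
e^{−rT} = e^{−0.019·2.3605} = 0.956141
N(d₁) = 0.554717,  N(d₂) = 0.253264
Call price V = S·N(d₁) − K·e^{−rT}·N(d₂) = 133.548097 − 75.308013 = 58.240084
φ(d₁) = (1/√(2π))·e^{−d₁²/2} = 0.395184
Γ = φ(d₁) / (S·σ·√T) = 0.002047

price = 58.240084
Γ = 0.002047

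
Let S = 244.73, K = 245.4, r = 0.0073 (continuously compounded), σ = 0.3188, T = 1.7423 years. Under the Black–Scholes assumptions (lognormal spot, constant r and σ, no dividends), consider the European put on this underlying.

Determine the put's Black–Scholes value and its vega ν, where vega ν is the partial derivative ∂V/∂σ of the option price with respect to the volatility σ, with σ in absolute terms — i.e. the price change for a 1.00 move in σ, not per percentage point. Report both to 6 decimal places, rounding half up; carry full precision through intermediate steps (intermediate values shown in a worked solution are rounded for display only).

σ√T = 0.3188·√1.7423 = 0.420804
d₁ = (ln(S/K) + (r+σ²/2)T) / (σ√T) = (ln(244.73/245.4) + (0.0073+0.3188²/2)·1.7423) / 0.420804 = (-0.002734 + 0.101257) / 0.420804 = 0.234130
d₂ = d₁ − σ√T = 0.234130 − 0.420804 = -0.186674
e^{−rT} = e^{−0.0073·1.7423} = 0.987362
N(−d₁) = 0.407442,  N(−d₂) = 0.574042
Put price V = K·e^{−rT}·N(−d₂) − S·N(−d₁) = 139.089529 − 99.713295 = 39.376234
φ(d₁) = (1/√(2π))·e^{−d₁²/2} = 0.388156
ν = S·φ(d₁)·√T = 125.387840

price = 39.376234
ν = 125.387840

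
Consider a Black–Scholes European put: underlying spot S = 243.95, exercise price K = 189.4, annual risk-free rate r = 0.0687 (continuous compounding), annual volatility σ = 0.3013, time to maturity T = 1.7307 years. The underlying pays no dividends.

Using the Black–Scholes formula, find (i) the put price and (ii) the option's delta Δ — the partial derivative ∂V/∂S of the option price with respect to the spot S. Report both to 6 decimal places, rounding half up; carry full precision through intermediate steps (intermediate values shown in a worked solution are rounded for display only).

price = 7.418741
Δ = -0.127834

σ√T = 0.3013·√1.7307 = 0.396378
d₁ = (ln(S/K) + (r+σ²/2)T) / (σ√T) = (ln(243.95/189.4) + (0.0687+0.3013²/2)·1.7307) / 0.396378 = (0.253102 + 0.197457) / 0.396378 = 1.136689
d₂ = d₁ − σ√T = 1.136689 − 0.396378 = 0.740311
e^{−rT} = e^{−0.0687·1.7307} = 0.887897
N(−d₁) = 0.127834,  N(−d₂) = 0.229556
Put price V = K·e^{−rT}·N(−d₂) − S·N(−d₁) = 38.603870 − 31.185129 = 7.418741
Δ = −N(−d₁) = -0.127834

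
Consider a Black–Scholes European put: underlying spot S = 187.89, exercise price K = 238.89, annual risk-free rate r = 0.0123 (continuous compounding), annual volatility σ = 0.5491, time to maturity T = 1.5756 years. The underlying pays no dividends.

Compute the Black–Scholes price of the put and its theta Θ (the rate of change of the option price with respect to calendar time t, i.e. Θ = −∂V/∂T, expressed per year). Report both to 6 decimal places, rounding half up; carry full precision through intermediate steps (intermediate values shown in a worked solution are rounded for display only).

σ√T = 0.5491·√1.5756 = 0.689246
d₁ = (ln(S/K) + (r+σ²/2)T) / (σ√T) = (ln(187.89/238.89) + (0.0123+0.5491²/2)·1.5756) / 0.689246 = (-0.240147 + 0.256910) / 0.689246 = 0.024322
d₂ = d₁ − σ√T = 0.024322 − 0.689246 = -0.664925
e^{−rT} = e^{−0.0123·1.5756} = 0.980807
N(−d₁) = 0.490298,  N(−d₂) = 0.746951
Put price V = K·e^{−rT}·N(−d₂) − S·N(−d₁) = 175.014209 − 92.122098 = 82.892112
φ(d₁) = (1/√(2π))·e^{−d₁²/2} = 0.398824
Θ = −S·φ(d₁)·σ/(2√T) + r·K·e^{−rT}·N(−d₂) = −16.390181 + 2.152675 = -14.237506

price = 82.892112
Θ = -14.237506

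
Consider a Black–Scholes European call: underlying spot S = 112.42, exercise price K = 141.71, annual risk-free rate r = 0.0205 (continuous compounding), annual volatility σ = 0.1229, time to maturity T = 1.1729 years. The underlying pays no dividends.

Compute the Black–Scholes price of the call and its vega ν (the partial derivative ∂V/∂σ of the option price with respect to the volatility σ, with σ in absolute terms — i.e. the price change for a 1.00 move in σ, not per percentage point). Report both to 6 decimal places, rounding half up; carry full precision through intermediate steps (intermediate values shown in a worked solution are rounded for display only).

price = 0.424046
ν = 15.949642

σ√T = 0.1229·√1.1729 = 0.133101
d₁ = (ln(S/K) + (r+σ²/2)T) / (σ√T) = (ln(112.42/141.71) + (0.0205+0.1229²/2)·1.1729) / 0.133101 = (-0.231541 + 0.032902) / 0.133101 = -1.492385
d₂ = d₁ − σ√T = -1.492385 − 0.133101 = -1.625486
e^{−rT} = e^{−0.0205·1.1729} = 0.976242
N(d₁) = 0.067799,  N(d₂) = 0.052029
Call price V = S·N(d₁) − K·e^{−rT}·N(d₂) = 7.621977 − 7.197930 = 0.424046
φ(d₁) = (1/√(2π))·e^{−d₁²/2} = 0.131002
ν = S·φ(d₁)·√T = 15.949642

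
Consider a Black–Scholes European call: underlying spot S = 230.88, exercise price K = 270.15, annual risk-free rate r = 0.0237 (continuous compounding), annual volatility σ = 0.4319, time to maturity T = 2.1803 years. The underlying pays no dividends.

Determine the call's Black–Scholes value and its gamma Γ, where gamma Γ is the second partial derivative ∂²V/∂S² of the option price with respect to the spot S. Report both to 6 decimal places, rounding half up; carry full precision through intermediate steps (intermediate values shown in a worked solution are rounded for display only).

price = 48.940116
Γ = 0.002678

σ√T = 0.4319·√2.1803 = 0.637737
d₁ = (ln(S/K) + (r+σ²/2)T) / (σ√T) = (ln(230.88/270.15) + (0.0237+0.4319²/2)·2.1803) / 0.637737 = (-0.157079 + 0.255027) / 0.637737 = 0.153587
d₂ = d₁ − σ√T = 0.153587 − 0.637737 = -0.484150
e^{−rT} = e^{−0.0237·2.1803} = 0.949639
N(d₁) = 0.561032,  N(d₂) = 0.314140
Call price V = S·N(d₁) − K·e^{−rT}·N(d₂) = 129.531106 − 80.590990 = 48.940116
φ(d₁) = (1/√(2π))·e^{−d₁²/2} = 0.394265
Γ = φ(d₁) / (S·σ·√T) = 0.002678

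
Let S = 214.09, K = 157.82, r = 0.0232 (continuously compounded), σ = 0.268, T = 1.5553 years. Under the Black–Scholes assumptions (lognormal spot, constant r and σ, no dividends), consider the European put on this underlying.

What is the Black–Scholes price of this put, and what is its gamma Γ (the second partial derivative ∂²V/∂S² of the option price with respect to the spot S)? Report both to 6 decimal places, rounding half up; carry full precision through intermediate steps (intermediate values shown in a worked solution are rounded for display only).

σ√T = 0.268·√1.5553 = 0.334227
d₁ = (ln(S/K) + (r+σ²/2)T) / (σ√T) = (ln(214.09/157.82) + (0.0232+0.268²/2)·1.5553) / 0.334227 = (0.304941 + 0.091937) / 0.334227 = 1.187450
d₂ = d₁ − σ√T = 1.187450 − 0.334227 = 0.853223
e^{−rT} = e^{−0.0232·1.5553} = 0.964560
N(−d₁) = 0.117525,  N(−d₂) = 0.196768
Put price V = K·e^{−rT}·N(−d₂) − S·N(−d₁) = 29.953359 − 25.160937 = 4.792423
φ(d₁) = (1/√(2π))·e^{−d₁²/2} = 0.197117
Γ = φ(d₁) / (S·σ·√T) = 0.002755

price = 4.792423
Γ = 0.002755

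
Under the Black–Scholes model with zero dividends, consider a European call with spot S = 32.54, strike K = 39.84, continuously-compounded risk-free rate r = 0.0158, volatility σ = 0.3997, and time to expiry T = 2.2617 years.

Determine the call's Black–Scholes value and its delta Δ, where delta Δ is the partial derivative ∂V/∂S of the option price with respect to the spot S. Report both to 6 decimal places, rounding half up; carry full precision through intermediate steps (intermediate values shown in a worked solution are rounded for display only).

σ√T = 0.3997·√2.2617 = 0.601107
d₁ = (ln(S/K) + (r+σ²/2)T) / (σ√T) = (ln(32.54/39.84) + (0.0158+0.3997²/2)·2.2617) / 0.601107 = (-0.202401 + 0.216400) / 0.601107 = 0.023287
d₂ = d₁ − σ√T = 0.023287 − 0.601107 = -0.577819
e^{−rT} = e^{−0.0158·2.2617} = 0.964896
N(d₁) = 0.509289,  N(d₂) = 0.281693
Call price V = S·N(d₁) − K·e^{−rT}·N(d₂) = 16.572280 − 10.828692 = 5.743589
Δ = N(d₁) = 0.509289

price = 5.743589
Δ = 0.509289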